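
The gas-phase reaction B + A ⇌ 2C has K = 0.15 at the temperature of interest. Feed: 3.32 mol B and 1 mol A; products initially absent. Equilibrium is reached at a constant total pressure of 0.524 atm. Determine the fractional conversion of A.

X = 0.285

Basis: 1 mol A initially; let X = conversion of A. Extent ξ = X.
Species balance: n_B = 3.32 − X; n_A = 1 − X; n_C = 2X.
n_T stays at 4.32 (no change in mole number).
With p_i = (n_i/n_T)P, K = p_C^2 / (p_B p_A).
Setting this equal to 0.15 and taking the physical root (0 < X < 1) gives X = 0.285.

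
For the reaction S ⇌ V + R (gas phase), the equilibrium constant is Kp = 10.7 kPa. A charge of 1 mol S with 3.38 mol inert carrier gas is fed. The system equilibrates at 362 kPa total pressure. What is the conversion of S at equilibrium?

Take 1 mol S as basis and let X be its fractional conversion, so ξ = X.
Mole table: n_S = 1 − X; n_V = X; n_R = X; n_I = 3.38 (inert).
Total moles n_T = 4.38 + X.
With p_i = (n_i/n_T)P, Kp = p_V p_R / (p_S).
Equating to 10.7 kPa and solving on 0 < X < 1: X = 0.309.

X = 0.309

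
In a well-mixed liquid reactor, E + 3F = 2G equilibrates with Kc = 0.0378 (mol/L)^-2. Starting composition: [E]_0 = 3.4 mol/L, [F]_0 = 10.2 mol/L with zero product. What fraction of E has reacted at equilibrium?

X = 0.474

Let X = conversion of E; extent ξ = 3.4·X mol/L.
Concentrations: [E] = 3.4 − 3.4X; [F] = 10.2 − 10.2X; [G] = 6.8X.
Kc = [G]^2 / ([E] [F]^3).
Solving Kc = 0.0378 for X ∈ (0,1): X = 0.474.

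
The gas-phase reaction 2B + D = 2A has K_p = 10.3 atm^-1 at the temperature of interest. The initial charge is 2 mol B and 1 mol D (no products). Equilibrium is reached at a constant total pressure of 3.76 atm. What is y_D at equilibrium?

Let X = conversion of B (basis 2 mol B); extent of reaction ξ = X.
Moles: n_B = 2 − 2X; n_D = 1 − X; n_A = 2X.
Total moles n_T = 3 − X.
y_i = n_i/n_T, p_i = y_i·P. K_p = p_A^2 / (p_B^2 p_D).
Substituting and setting equal to 10.3 atm^-1 gives a polynomial in X; the root in (0,1) is X = 0.694.
Then n_D = 0.306, n_T = 2.31, so y_D = 0.133.

y_D = 0.133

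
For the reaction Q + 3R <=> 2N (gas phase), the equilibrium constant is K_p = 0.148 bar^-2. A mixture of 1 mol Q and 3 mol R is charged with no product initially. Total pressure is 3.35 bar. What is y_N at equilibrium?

Take 1 mol Q as basis and let X be its fractional conversion, so ξ = X.
At extent ξ: n_Q = 1 − X; n_R = 3 − 3X; n_N = 2X.
Total moles n_T = 4 − 2X.
With p_i = (n_i/n_T)P, K_p = p_N^2 / (p_Q p_R^3).
Setting this equal to 0.148 bar^-2 and taking the physical root (0 < X < 1) gives X = 0.388.
Then n_N = 0.777, n_T = 3.22, so y_N = 0.241.

y_N = 0.241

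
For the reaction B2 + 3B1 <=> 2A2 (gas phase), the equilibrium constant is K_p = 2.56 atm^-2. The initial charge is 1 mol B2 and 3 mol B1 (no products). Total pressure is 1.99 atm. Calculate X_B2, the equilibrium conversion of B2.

X = 0.559

Take 1 mol B2 as basis and let X be its fractional conversion, so ξ = X.
Mole table: n_B2 = 1 − X; n_B1 = 3 − 3X; n_A2 = 2X.
Summing: n_T = 4 − 2X.
y_i = n_i/n_T, p_i = y_i·P. K_p = p_A2^2 / (p_B2 p_B1^3).
Substituting and setting equal to 2.56 atm^-2 gives a polynomial in X; the root in (0,1) is X = 0.559.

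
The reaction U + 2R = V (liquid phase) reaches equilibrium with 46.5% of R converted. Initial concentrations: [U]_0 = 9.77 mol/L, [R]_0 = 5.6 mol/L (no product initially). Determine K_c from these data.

Let X = conversion of R.
Concentrations: [U] = 9.77 − 2.8X; [R] = 5.6 − 5.6X; [V] = 2.8X.
At X = 0.465: [U] = 8.47, [R] = 3, [V] = 1.3.
K_c = [V] / ([U] [R]^2) = 0.0171 (mol/L)^-2.

K_c = 0.0171 (mol/L)^-2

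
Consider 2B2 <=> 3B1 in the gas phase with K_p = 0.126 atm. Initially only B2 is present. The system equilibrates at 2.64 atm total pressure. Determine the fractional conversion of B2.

Let X = conversion of B2 (basis 1 mol B2); extent of reaction ξ = 0.5X.
Mole table: n_B2 = 1 − X; n_B1 = 1.5X.
Summing: n_T = 1 + 0.5X.
y_i = n_i/n_T, p_i = y_i·P. K_p = p_B1^3 / (p_B2^2).
Equating to 0.126 atm and solving on 0 < X < 1: X = 0.213.

X = 0.213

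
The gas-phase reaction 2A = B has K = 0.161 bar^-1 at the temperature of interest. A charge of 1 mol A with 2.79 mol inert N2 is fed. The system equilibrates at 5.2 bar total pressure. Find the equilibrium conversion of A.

Take 1 mol A as basis and let X be its fractional conversion, so ξ = 0.5X.
Species balance: n_A = 1 − X; n_B = 0.5X; n_I = 2.79 (inert).
Summing: n_T = 3.79 − 0.5X.
With p_i = (n_i/n_T)P, K = p_B / (p_A^2).
Setting this equal to 0.161 bar^-1 and taking the physical root (0 < X < 1) gives X = 0.254.

X = 0.254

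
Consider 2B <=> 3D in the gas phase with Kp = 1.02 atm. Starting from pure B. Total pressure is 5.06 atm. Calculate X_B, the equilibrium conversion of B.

Basis: 1 mol B initially; let X = conversion of B. Extent ξ = 0.5X.
At extent ξ: n_B = 1 − X; n_D = 1.5X.
Summing: n_T = 1 + 0.5X.
With p_i = (n_i/n_T)P, Kp = p_D^3 / (p_B^2).
Setting this equal to 1.02 atm and taking the physical root (0 < X < 1) gives X = 0.318.

X = 0.318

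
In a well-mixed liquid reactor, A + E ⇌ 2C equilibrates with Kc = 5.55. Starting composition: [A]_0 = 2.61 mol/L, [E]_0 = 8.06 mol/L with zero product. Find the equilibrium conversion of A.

Let X = conversion of A; extent ξ = 2.61·X mol/L.
Concentrations: [A] = 2.61 − 2.61X; [E] = 8.06 − 2.61X; [C] = 5.22X.
Kc = [C]^2 / ([A] [E]).
Setting equal to 5.55 and solving for X on (0,1) gives X = 0.799.

X = 0.799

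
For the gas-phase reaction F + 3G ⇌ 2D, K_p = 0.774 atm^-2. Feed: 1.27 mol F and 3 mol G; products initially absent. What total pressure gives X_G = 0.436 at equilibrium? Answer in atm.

Let X = conversion of G (basis 3 mol G); extent of reaction ξ = X.
Mole table: n_F = 1.27 − X; n_G = 3 − 3X; n_D = 2X.
n_T = Σnᵢ = 4.27 − 2X.
K_p = p_D^2 / (p_F p_G^3) with p_i = (n_i/n_T)·P.
At X = 0.436: the mole-fraction product g(X) = Π y_i^ν_i = 2.173. Since K_p = g(X)·P^{-2}, P = (g/K_p)^(1/2) = (2.173/0.774)^(1/2) = 1.68 atm.

P = 1.68 atm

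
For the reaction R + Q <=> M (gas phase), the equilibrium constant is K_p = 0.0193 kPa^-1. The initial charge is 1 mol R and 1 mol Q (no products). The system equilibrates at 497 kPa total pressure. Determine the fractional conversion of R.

Let X = conversion of R (basis 1 mol R); extent of reaction ξ = X.
Mole table: n_R = 1 − X; n_Q = 1 − X; n_M = X.
Summing: n_T = 2 − X.
Mole fractions y_i = n_i/n_T; K_p = p_M / (p_R p_Q) with p_i = y_i·P.
This yields a degree-2 equation in X; solving on (0,1), X = 0.693.

X = 0.693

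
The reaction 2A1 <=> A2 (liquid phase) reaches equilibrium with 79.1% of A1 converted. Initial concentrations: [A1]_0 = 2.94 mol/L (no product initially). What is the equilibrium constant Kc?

Kc = 3.08 L/mol

Let X = conversion of A1.
Concentrations: [A1] = 2.94 − 2.94X; [A2] = 1.47X.
At X = 0.791: [A1] = 0.614, [A2] = 1.16.
Kc = [A2] / ([A1]^2) = 3.08 L/mol.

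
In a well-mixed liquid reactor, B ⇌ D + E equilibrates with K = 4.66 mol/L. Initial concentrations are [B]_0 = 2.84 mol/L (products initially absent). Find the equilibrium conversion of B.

Let X = conversion of B; extent ξ = 2.84·X mol/L.
Concentrations: [B] = 2.84 − 2.84X; [D] = 2.84X; [E] = 2.84X.
K = [D] [E] / ([B]).
Solving K = 4.66 for X ∈ (0,1): X = 0.701.

X = 0.701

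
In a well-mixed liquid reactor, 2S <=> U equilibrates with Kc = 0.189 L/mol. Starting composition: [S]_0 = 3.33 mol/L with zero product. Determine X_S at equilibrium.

Let X = conversion of S; extent ξ = 3.33X/2 mol/L.
Concentrations: [S] = 3.33 − 3.33X; [U] = 1.67X.
Kc = [U] / ([S]^2).
Equating to 0.189 L/mol: the physical root is X = 0.421.

X = 0.421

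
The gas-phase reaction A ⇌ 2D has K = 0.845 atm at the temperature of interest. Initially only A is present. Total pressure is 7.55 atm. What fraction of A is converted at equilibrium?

Take 1 mol A as basis and let X be its fractional conversion, so ξ = X.
Mole table: n_A = 1 − X; n_D = 2X.
Total moles n_T = 1 + X.
y_i = n_i/n_T, p_i = y_i·P. K = p_D^2 / (p_A).
This yields a degree-2 equation in X; solving on (0,1), X = 0.165.

X = 0.165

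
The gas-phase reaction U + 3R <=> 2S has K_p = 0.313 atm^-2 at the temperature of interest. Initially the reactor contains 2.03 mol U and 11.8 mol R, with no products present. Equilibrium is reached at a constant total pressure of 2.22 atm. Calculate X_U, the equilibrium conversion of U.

X = 0.582

Let X = conversion of U (basis 2.03 mol U); extent of reaction ξ = 2.03X.
Moles: n_U = 2.03 − 2.03X; n_R = 11.8 − 6.09X; n_S = 4.06X.
n_T = Σnᵢ = 13.8 − 4.06X.
y_i = n_i/n_T, p_i = y_i·P. K_p = p_S^2 / (p_U p_R^3).
This yields a degree-4 equation in X; solving on (0,1), X = 0.582.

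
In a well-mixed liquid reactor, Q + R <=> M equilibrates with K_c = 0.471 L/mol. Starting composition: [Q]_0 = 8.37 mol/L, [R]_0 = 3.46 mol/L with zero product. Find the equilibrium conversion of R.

Let X = conversion of R; extent ξ = 3.46·X mol/L.
Concentrations: [Q] = 8.37 − 3.46X; [R] = 3.46 − 3.46X; [M] = 3.46X.
K_c = [M] / ([Q] [R]).
Setting equal to 0.471 and solving for X on (0,1) gives X = 0.733.

X = 0.733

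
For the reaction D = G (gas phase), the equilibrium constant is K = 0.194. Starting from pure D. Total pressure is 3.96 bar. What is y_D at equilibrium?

Let X = conversion of D (basis 1 mol D); extent of reaction ξ = X.
Moles: n_D = 1 − X; n_G = X.
Since Δν = 0, n_T = 1 throughout.
Mole fractions y_i = n_i/n_T; K = p_G / (p_D) with p_i = y_i·P.
Equating to 0.194 and solving on 0 < X < 1: X = 0.162.
Then n_D = 0.838, n_T = 1, so y_D = 0.838.

y_D = 0.838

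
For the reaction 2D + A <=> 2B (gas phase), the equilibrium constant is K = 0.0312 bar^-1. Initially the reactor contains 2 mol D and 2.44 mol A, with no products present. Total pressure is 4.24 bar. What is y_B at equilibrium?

Basis: 2 mol D initially; let X = conversion of D. Extent ξ = X.
Mole table: n_D = 2 − 2X; n_A = 2.44 − X; n_B = 2X.
Total moles n_T = 4.44 − X.
y_i = n_i/n_T, p_i = y_i·P. K = p_B^2 / (p_D^2 p_A).
Setting this equal to 0.0312 bar^-1 and taking the physical root (0 < X < 1) gives X = 0.209.
Then n_B = 0.418, n_T = 4.23, so y_B = 0.099.

y_B = 0.099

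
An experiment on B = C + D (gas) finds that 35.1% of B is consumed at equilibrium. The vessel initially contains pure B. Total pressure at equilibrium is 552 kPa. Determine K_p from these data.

Take 1 mol B as basis and let X be its fractional conversion, so ξ = X.
Species balance: n_B = 1 − X; n_C = X; n_D = X.
Summing: n_T = 1 + X.
At X = 0.351: n_B = 0.649, n_C = 0.351, n_D = 0.351, n_T = 1.35.
p_i = (n_i/n_T)·P. K_p = p_C p_D / (p_B) = 77.6 kPa.

K_p = 77.6 kPa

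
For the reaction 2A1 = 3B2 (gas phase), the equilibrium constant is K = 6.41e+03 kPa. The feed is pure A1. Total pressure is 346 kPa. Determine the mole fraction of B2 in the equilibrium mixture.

Take 1 mol A1 as basis and let X be its fractional conversion, so ξ = 0.5X.
Species balance: n_A1 = 1 − X; n_B2 = 1.5X.
Total moles n_T = 1 + 0.5X.
With p_i = (n_i/n_T)P, K = p_B2^3 / (p_A1^2).
Setting this equal to 6.41e+03 kPa and taking the physical root (0 < X < 1) gives X = 0.759.
Then n_B2 = 1.14, n_T = 1.38, so y_B2 = 0.826.

y_B2 = 0.826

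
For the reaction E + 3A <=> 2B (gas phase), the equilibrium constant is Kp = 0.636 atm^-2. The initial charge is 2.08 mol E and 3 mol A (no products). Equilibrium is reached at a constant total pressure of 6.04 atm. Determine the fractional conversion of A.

X = 0.690

Basis: 3 mol A initially; let X = conversion of A. Extent ξ = X.
Mole table: n_E = 2.08 − X; n_A = 3 − 3X; n_B = 2X.
n_T = Σnᵢ = 5.08 − 2X.
With p_i = (n_i/n_T)P, Kp = p_B^2 / (p_E p_A^3).
Substituting and setting equal to 0.636 atm^-2 gives a polynomial in X; the root in (0,1) is X = 0.690.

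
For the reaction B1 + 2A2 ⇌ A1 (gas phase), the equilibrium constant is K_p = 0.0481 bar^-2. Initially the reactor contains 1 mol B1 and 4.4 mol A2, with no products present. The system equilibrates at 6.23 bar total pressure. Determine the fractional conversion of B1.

X = 0.525

Take 1 mol B1 as basis and let X be its fractional conversion, so ξ = X.
Species balance: n_B1 = 1 − X; n_A2 = 4.4 − 2X; n_A1 = X.
Summing: n_T = 5.4 − 2X.
y_i = n_i/n_T, p_i = y_i·P. K_p = p_A1 / (p_B1 p_A2^2).
Substituting and setting equal to 0.0481 bar^-2 gives a polynomial in X; the root in (0,1) is X = 0.525.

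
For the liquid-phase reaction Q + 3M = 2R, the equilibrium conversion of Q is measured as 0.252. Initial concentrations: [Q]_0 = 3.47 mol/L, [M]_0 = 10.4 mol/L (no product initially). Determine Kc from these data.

Kc = 0.00251 (mol/L)^-2

Let X = conversion of Q.
Concentrations: [Q] = 3.47 − 3.47X; [M] = 10.4 − 10.4X; [R] = 6.94X.
At X = 0.252: [Q] = 2.6, [M] = 7.78, [R] = 1.75.
Kc = [R]^2 / ([Q] [M]^3) = 0.00251 (mol/L)^-2.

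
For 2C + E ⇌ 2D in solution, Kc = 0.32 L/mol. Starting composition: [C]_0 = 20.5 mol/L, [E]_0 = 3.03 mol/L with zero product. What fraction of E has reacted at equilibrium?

X = 0.875

Let X = conversion of E; extent ξ = 3.03·X mol/L.
Concentrations: [C] = 20.5 − 6.06X; [E] = 3.03 − 3.03X; [D] = 6.06X.
Kc = [D]^2 / ([C]^2 [E]).
Equating to 0.32 L/mol: the physical root is X = 0.875.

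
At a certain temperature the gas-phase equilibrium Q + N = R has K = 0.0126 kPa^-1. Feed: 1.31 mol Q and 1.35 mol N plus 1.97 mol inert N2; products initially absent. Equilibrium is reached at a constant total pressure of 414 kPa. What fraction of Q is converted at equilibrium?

Let X = conversion of Q (basis 1.31 mol Q); extent of reaction ξ = 1.31X.
Moles: n_Q = 1.31 − 1.31X; n_N = 1.35 − 1.31X; n_R = 1.31X; n_I = 1.97 (inert).
n_T = Σnᵢ = 4.63 − 1.31X.
y_i = n_i/n_T, p_i = y_i·P. K = p_R / (p_Q p_N).
Setting this equal to 0.0126 kPa^-1 and taking the physical root (0 < X < 1) gives X = 0.483.

X = 0.483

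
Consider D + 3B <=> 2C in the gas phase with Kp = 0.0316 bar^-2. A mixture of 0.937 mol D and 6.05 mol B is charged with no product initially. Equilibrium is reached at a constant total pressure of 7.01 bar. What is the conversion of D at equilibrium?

Basis: 0.937 mol D initially; let X = conversion of D. Extent ξ = 0.937X.
Species balance: n_D = 0.937 − 0.937X; n_B = 6.05 − 2.81X; n_C = 1.87X.
Summing: n_T = 6.99 − 1.87X.
With p_i = (n_i/n_T)P, Kp = p_C^2 / (p_D p_B^3).
Setting this equal to 0.0316 bar^-2 and taking the physical root (0 < X < 1) gives X = 0.615.

X = 0.615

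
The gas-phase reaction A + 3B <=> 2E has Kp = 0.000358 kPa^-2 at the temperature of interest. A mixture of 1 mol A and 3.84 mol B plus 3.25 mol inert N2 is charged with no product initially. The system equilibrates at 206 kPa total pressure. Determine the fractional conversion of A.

X = 0.571

Take 1 mol A as basis and let X be its fractional conversion, so ξ = X.
At extent ξ: n_A = 1 − X; n_B = 3.84 − 3X; n_E = 2X; n_I = 3.25 (inert).
Summing: n_T = 8.09 − 2X.
With p_i = (n_i/n_T)P, Kp = p_E^2 / (p_A p_B^3).
This yields a degree-4 equation in X; solving on (0,1), X = 0.571.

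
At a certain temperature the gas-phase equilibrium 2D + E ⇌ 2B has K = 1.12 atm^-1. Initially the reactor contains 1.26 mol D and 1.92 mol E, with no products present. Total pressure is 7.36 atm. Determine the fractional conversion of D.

Let X = conversion of D (basis 1.26 mol D); extent of reaction ξ = 0.63X.
At extent ξ: n_D = 1.26 − 1.26X; n_E = 1.92 − 0.63X; n_B = 1.26X.
Total moles n_T = 3.18 − 0.63X.
Mole fractions y_i = n_i/n_T; K = p_B^2 / (p_D^2 p_E) with p_i = y_i·P.
This yields a degree-3 equation in X; solving on (0,1), X = 0.679.

X = 0.679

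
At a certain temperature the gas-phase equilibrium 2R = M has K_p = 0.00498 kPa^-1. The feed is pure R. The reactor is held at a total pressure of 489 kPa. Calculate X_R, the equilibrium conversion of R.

X = 0.695

Take 1 mol R as basis and let X be its fractional conversion, so ξ = 0.5X.
Species balance: n_R = 1 − X; n_M = 0.5X.
Total moles n_T = 1 − 0.5X.
With p_i = (n_i/n_T)P, K_p = p_M / (p_R^2).
Equating to 0.00498 kPa^-1 and solving on 0 < X < 1: X = 0.695.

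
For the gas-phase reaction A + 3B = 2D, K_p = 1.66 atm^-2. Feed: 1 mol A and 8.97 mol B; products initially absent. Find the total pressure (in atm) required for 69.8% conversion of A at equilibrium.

Basis: 1 mol A initially; let X = conversion of A. Extent ξ = X.
Species balance: n_A = 1 − X; n_B = 8.97 − 3X; n_D = 2X.
n_T = Σnᵢ = 9.97 − 2X.
K_p = p_D^2 / (p_A p_B^3) with p_i = (n_i/n_T)·P.
At X = 0.698: the mole-fraction product g(X) = Π y_i^ν_i = 1.459. Since K_p = g(X)·P^{-2}, P = (g/K_p)^(1/2) = (1.459/1.66)^(1/2) = 0.938 atm.

P = 0.938 atm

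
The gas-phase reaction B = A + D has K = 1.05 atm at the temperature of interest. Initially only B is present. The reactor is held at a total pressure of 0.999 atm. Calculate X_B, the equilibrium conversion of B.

Take 1 mol B as basis and let X be its fractional conversion, so ξ = X.
At extent ξ: n_B = 1 − X; n_A = X; n_D = X.
n_T = Σnᵢ = 1 + X.
With p_i = (n_i/n_T)P, K = p_A p_D / (p_B).
Setting this equal to 1.05 atm and taking the physical root (0 < X < 1) gives X = 0.716.

X = 0.716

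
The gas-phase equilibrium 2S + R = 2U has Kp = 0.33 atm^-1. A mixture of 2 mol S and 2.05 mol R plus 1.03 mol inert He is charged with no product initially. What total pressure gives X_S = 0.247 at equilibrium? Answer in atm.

Let X = conversion of S (basis 2 mol S); extent of reaction ξ = X.
Species balance: n_S = 2 − 2X; n_R = 2.05 − X; n_U = 2X; n_I = 1.03 (inert).
Summing: n_T = 5.08 − X.
Kp = p_U^2 / (p_S^2 p_R) with p_i = (n_i/n_T)·P.
At X = 0.247: the mole-fraction product g(X) = Π y_i^ν_i = 0.2884. Since Kp = g(X)·P^{-1}, P = (g/Kp)^(1/1) = (0.2884/0.33)^(1/1) = 0.874 atm.

P = 0.874 atm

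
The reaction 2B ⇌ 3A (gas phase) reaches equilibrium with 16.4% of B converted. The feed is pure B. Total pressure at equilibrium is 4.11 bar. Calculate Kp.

Kp = 0.0809 bar

Take 1 mol B as basis and let X be its fractional conversion, so ξ = 0.5X.
Moles: n_B = 1 − X; n_A = 1.5X.
n_T = Σnᵢ = 1 + 0.5X.
At X = 0.164: n_B = 0.836, n_A = 0.246, n_T = 1.08.
p_i = (n_i/n_T)·P. Kp = p_A^3 / (p_B^2) = 0.0809 bar.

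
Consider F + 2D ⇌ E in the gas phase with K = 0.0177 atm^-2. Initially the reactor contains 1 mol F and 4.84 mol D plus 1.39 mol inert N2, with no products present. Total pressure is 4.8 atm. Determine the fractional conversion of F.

Let X = conversion of F (basis 1 mol F); extent of reaction ξ = X.
At extent ξ: n_F = 1 − X; n_D = 4.84 − 2X; n_E = X; n_I = 1.39 (inert).
n_T = Σnᵢ = 7.23 − 2X.
With p_i = (n_i/n_T)P, K = p_E / (p_F p_D^2).
Equating to 0.0177 atm^-2 and solving on 0 < X < 1: X = 0.149.

X = 0.149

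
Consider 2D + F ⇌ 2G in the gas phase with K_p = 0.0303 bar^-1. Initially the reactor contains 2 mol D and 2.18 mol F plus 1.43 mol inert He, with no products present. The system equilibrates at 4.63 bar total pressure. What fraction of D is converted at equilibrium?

X = 0.185

Basis: 2 mol D initially; let X = conversion of D. Extent ξ = X.
Moles: n_D = 2 − 2X; n_F = 2.18 − X; n_G = 2X; n_I = 1.43 (inert).
n_T = Σnᵢ = 5.61 − X.
Mole fractions y_i = n_i/n_T; K_p = p_G^2 / (p_D^2 p_F) with p_i = y_i·P.
Setting this equal to 0.0303 bar^-1 and taking the physical root (0 < X < 1) gives X = 0.185.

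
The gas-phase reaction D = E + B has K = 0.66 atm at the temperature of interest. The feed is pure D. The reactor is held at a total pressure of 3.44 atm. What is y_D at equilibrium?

Basis: 1 mol D initially; let X = conversion of D. Extent ξ = X.
Species balance: n_D = 1 − X; n_E = X; n_B = X.
Summing: n_T = 1 + X.
y_i = n_i/n_T, p_i = y_i·P. K = p_E p_B / (p_D).
Equating to 0.66 atm and solving on 0 < X < 1: X = 0.401.
Then n_D = 0.599, n_T = 1.4, so y_D = 0.427.

y_D = 0.427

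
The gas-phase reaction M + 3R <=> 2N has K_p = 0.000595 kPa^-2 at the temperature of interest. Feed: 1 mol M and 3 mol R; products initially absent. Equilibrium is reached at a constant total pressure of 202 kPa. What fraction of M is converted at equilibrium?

Basis: 1 mol M initially; let X = conversion of M. Extent ξ = X.
Species balance: n_M = 1 − X; n_R = 3 − 3X; n_N = 2X.
Summing: n_T = 4 − 2X.
y_i = n_i/n_T, p_i = y_i·P. K_p = p_N^2 / (p_M p_R^3).
Substituting and setting equal to 0.000595 kPa^-2 gives a polynomial in X; the root in (0,1) is X = 0.632.

X = 0.632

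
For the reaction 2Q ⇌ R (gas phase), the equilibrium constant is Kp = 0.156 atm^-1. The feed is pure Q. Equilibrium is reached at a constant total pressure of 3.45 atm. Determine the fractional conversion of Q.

Take 1 mol Q as basis and let X be its fractional conversion, so ξ = 0.5X.
Species balance: n_Q = 1 − X; n_R = 0.5X.
Total moles n_T = 1 − 0.5X.
Mole fractions y_i = n_i/n_T; Kp = p_R / (p_Q^2) with p_i = y_i·P.
Substituting and setting equal to 0.156 atm^-1 gives a polynomial in X; the root in (0,1) is X = 0.437.

X = 0.437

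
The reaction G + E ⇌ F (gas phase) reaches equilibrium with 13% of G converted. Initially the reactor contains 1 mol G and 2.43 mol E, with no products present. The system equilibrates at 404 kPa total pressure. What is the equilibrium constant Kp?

Take 1 mol G as basis and let X be its fractional conversion, so ξ = X.
Species balance: n_G = 1 − X; n_E = 2.43 − X; n_F = X.
Summing: n_T = 3.43 − X.
At X = 0.13: n_G = 0.87, n_E = 2.3, n_F = 0.13, n_T = 3.3.
p_i = (n_i/n_T)·P. Kp = p_F / (p_G p_E) = 0.000531 kPa^-1.

Kp = 0.000531 kPa^-1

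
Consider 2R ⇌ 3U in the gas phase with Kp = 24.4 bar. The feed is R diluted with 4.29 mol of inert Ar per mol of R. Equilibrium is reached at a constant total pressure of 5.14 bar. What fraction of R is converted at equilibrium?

Let X = conversion of R (basis 1 mol R); extent of reaction ξ = 0.5X.
Moles: n_R = 1 − X; n_U = 1.5X; n_I = 4.29 (inert).
Summing: n_T = 5.29 + 0.5X.
With p_i = (n_i/n_T)P, Kp = p_U^3 / (p_R^2).
Equating to 24.4 bar and solving on 0 < X < 1: X = 0.764.

X = 0.764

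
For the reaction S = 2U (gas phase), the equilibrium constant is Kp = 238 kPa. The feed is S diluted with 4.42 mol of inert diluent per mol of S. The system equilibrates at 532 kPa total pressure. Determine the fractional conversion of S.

X = 0.549

Basis: 1 mol S initially; let X = conversion of S. Extent ξ = X.
Moles: n_S = 1 − X; n_U = 2X; n_I = 4.42 (inert).
n_T = Σnᵢ = 5.42 + X.
y_i = n_i/n_T, p_i = y_i·P. Kp = p_U^2 / (p_S).
Substituting and setting equal to 238 kPa gives a polynomial in X; the root in (0,1) is X = 0.549.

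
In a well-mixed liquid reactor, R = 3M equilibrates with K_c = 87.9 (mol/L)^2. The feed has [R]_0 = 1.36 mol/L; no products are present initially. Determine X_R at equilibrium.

Let X = conversion of R; extent ξ = 1.36·X mol/L.
Concentrations: [R] = 1.36 − 1.36X; [M] = 4.08X.
K_c = [M]^3 / ([R]).
Setting equal to 87.9 and solving for X on (0,1) gives X = 0.755.

X = 0.755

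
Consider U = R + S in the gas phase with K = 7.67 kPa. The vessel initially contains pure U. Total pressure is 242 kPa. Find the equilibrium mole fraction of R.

Let X = conversion of U (basis 1 mol U); extent of reaction ξ = X.
Moles: n_U = 1 − X; n_R = X; n_S = X.
n_T = Σnᵢ = 1 + X.
Mole fractions y_i = n_i/n_T; K = p_R p_S / (p_U) with p_i = y_i·P.
Equating to 7.67 kPa and solving on 0 < X < 1: X = 0.175.
Then n_R = 0.175, n_T = 1.18, so y_R = 0.149.

y_R = 0.149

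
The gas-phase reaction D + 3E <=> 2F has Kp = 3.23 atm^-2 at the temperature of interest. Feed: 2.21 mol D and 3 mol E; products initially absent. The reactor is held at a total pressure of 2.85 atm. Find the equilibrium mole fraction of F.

Let X = conversion of E (basis 3 mol E); extent of reaction ξ = X.
Species balance: n_D = 2.21 − X; n_E = 3 − 3X; n_F = 2X.
Summing: n_T = 5.21 − 2X.
Mole fractions y_i = n_i/n_T; Kp = p_F^2 / (p_D p_E^3) with p_i = y_i·P.
This yields a degree-4 equation in X; solving on (0,1), X = 0.701.
Then n_F = 1.4, n_T = 3.81, so y_F = 0.368.

y_F = 0.368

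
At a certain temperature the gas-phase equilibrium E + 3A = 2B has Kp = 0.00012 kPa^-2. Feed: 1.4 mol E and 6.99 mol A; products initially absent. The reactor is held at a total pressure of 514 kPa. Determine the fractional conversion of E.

Basis: 1.4 mol E initially; let X = conversion of E. Extent ξ = 1.4X.
Mole table: n_E = 1.4 − 1.4X; n_A = 6.99 − 4.2X; n_B = 2.8X.
Total moles n_T = 8.39 − 2.8X.
With p_i = (n_i/n_T)P, Kp = p_B^2 / (p_E p_A^3).
Substituting and setting equal to 0.00012 kPa^-2 gives a polynomial in X; the root in (0,1) is X = 0.871.

X = 0.871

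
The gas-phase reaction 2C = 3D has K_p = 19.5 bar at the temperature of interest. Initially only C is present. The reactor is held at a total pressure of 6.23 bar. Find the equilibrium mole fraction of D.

Let X = conversion of C (basis 1 mol C); extent of reaction ξ = 0.5X.
Moles: n_C = 1 − X; n_D = 1.5X.
Total moles n_T = 1 + 0.5X.
With p_i = (n_i/n_T)P, K_p = p_D^3 / (p_C^2).
Setting this equal to 19.5 bar and taking the physical root (0 < X < 1) gives X = 0.588.
Then n_D = 0.882, n_T = 1.29, so y_D = 0.682.

y_D = 0.682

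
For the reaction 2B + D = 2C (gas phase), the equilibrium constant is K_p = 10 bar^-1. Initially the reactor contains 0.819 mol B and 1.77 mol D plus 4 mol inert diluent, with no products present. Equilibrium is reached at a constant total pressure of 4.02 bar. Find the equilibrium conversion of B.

Take 0.819 mol B as basis and let X be its fractional conversion, so ξ = 0.409X.
Mole table: n_B = 0.819 − 0.819X; n_D = 1.77 − 0.409X; n_C = 0.819X; n_I = 4 (inert).
n_T = Σnᵢ = 6.59 − 0.409X.
y_i = n_i/n_T, p_i = y_i·P. K_p = p_C^2 / (p_B^2 p_D).
This yields a degree-3 equation in X; solving on (0,1), X = 0.754.

X = 0.754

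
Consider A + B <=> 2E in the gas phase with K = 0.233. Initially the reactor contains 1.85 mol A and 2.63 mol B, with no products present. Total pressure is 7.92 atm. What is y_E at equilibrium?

Let X = conversion of A (basis 1.85 mol A); extent of reaction ξ = 1.85X.
Moles: n_A = 1.85 − 1.85X; n_B = 2.63 − 1.85X; n_E = 3.7X.
Since Δν = 0, n_T = 4.48 throughout.
y_i = n_i/n_T, p_i = y_i·P. K = p_E^2 / (p_A p_B).
Setting this equal to 0.233 and taking the physical root (0 < X < 1) gives X = 0.231.
Then n_E = 0.855, n_T = 4.48, so y_E = 0.191.

y_E = 0.191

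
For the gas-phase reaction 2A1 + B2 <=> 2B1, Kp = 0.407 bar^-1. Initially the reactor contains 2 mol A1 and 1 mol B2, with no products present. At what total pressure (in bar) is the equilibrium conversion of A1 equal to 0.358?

Take 2 mol A1 as basis and let X be its fractional conversion, so ξ = X.
Species balance: n_A1 = 2 − 2X; n_B2 = 1 − X; n_B1 = 2X.
Total moles n_T = 3 − X.
Kp = p_B1^2 / (p_A1^2 p_B2) with p_i = (n_i/n_T)·P.
At X = 0.358: the mole-fraction product g(X) = Π y_i^ν_i = 1.28. Since Kp = g(X)·P^{-1}, P = (g/Kp)^(1/1) = (1.28/0.407)^(1/1) = 3.14 bar.

P = 3.14 bar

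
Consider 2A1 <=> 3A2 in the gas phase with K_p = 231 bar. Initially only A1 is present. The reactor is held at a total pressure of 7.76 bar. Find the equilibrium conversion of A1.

X = 0.797

Take 1 mol A1 as basis and let X be its fractional conversion, so ξ = 0.5X.
At extent ξ: n_A1 = 1 − X; n_A2 = 1.5X.
Summing: n_T = 1 + 0.5X.
y_i = n_i/n_T, p_i = y_i·P. K_p = p_A2^3 / (p_A1^2).
Setting this equal to 231 bar and taking the physical root (0 < X < 1) gives X = 0.797.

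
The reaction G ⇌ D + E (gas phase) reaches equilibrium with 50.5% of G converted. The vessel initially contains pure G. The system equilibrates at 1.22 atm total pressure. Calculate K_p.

Basis: 1 mol G initially; let X = conversion of G. Extent ξ = X.
Species balance: n_G = 1 − X; n_D = X; n_E = X.
Summing: n_T = 1 + X.
At X = 0.505: n_G = 0.495, n_D = 0.505, n_E = 0.505, n_T = 1.5.
p_i = (n_i/n_T)·P. K_p = p_D p_E / (p_G) = 0.418 atm.

K_p = 0.418 atm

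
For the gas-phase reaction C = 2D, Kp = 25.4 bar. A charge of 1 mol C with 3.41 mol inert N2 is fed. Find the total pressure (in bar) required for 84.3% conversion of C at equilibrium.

P = 7.37 bar

Let X = conversion of C (basis 1 mol C); extent of reaction ξ = X.
Mole table: n_C = 1 − X; n_D = 2X; n_I = 3.41 (inert).
Total moles n_T = 4.41 + X.
Kp = p_D^2 / (p_C) with p_i = (n_i/n_T)·P.
At X = 0.843: the mole-fraction product g(X) = Π y_i^ν_i = 3.447. Since Kp = g(X)·P^{1}, P = (Kp/g)^(1/1) = (25.4/3.447)^(1/1) = 7.37 bar.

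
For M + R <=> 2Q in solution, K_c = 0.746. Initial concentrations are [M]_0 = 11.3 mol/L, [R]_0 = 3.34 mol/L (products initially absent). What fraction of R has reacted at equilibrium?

Let X = conversion of R; extent ξ = 3.34·X mol/L.
Concentrations: [M] = 11.3 − 3.34X; [R] = 3.34 − 3.34X; [Q] = 6.68X.
K_c = [Q]^2 / ([M] [R]).
Setting equal to 0.746 and solving for X on (0,1) gives X = 0.511.

X = 0.511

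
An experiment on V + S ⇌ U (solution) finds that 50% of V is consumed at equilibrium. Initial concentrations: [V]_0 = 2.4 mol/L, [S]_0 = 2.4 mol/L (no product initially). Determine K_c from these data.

K_c = 0.833 L/mol

Let X = conversion of V.
Concentrations: [V] = 2.4 − 2.4X; [S] = 2.4 − 2.4X; [U] = 2.4X.
At X = 0.5: [V] = 1.2, [S] = 1.2, [U] = 1.2.
K_c = [U] / ([V] [S]) = 0.833 L/mol.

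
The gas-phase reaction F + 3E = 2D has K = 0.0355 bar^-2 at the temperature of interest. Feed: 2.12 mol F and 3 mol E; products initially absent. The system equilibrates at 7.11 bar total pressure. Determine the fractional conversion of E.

X = 0.443

Basis: 3 mol E initially; let X = conversion of E. Extent ξ = X.
Moles: n_F = 2.12 − X; n_E = 3 − 3X; n_D = 2X.
Summing: n_T = 5.12 − 2X.
Mole fractions y_i = n_i/n_T; K = p_D^2 / (p_F p_E^3) with p_i = y_i·P.
Setting this equal to 0.0355 bar^-2 and taking the physical root (0 < X < 1) gives X = 0.443.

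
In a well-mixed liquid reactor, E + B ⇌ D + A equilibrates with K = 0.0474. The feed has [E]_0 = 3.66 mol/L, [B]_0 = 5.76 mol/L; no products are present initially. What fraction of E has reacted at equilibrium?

X = 0.223

Let X = conversion of E; extent ξ = 3.66·X mol/L.
Concentrations: [E] = 3.66 − 3.66X; [B] = 5.76 − 3.66X; [D] = 3.66X; [A] = 3.66X.
K = [D] [A] / ([E] [B]).
This equals 0.0474 at X = 0.223 (the root in 0 < X < 1).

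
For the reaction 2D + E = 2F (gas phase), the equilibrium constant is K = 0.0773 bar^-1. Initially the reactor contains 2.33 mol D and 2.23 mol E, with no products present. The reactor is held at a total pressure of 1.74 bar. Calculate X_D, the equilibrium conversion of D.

Let X = conversion of D (basis 2.33 mol D); extent of reaction ξ = 1.17X.
At extent ξ: n_D = 2.33 − 2.33X; n_E = 2.23 − 1.17X; n_F = 2.33X.
Total moles n_T = 4.56 − 1.17X.
y_i = n_i/n_T, p_i = y_i·P. K = p_F^2 / (p_D^2 p_E).
Substituting and setting equal to 0.0773 bar^-1 gives a polynomial in X; the root in (0,1) is X = 0.199.

X = 0.199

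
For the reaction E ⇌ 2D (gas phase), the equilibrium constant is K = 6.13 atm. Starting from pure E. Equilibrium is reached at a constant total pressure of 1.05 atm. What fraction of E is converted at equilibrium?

X = 0.770

Let X = conversion of E (basis 1 mol E); extent of reaction ξ = X.
Moles: n_E = 1 − X; n_D = 2X.
Total moles n_T = 1 + X.
y_i = n_i/n_T, p_i = y_i·P. K = p_D^2 / (p_E).
Substituting and setting equal to 6.13 atm gives a polynomial in X; the root in (0,1) is X = 0.770.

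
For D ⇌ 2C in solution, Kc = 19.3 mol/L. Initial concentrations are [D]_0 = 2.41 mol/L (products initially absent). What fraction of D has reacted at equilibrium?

X = 0.732

Let X = conversion of D; extent ξ = 2.41·X mol/L.
Concentrations: [D] = 2.41 − 2.41X; [C] = 4.82X.
Kc = [C]^2 / ([D]).
Setting equal to 19.3 and solving for X on (0,1) gives X = 0.732.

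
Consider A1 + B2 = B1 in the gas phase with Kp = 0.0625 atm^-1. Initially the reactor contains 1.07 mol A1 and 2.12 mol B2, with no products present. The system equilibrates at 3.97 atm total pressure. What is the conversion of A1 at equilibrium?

X = 0.139

Let X = conversion of A1 (basis 1.07 mol A1); extent of reaction ξ = 1.07X.
Mole table: n_A1 = 1.07 − 1.07X; n_B2 = 2.12 − 1.07X; n_B1 = 1.07X.
Summing: n_T = 3.19 − 1.07X.
Mole fractions y_i = n_i/n_T; Kp = p_B1 / (p_A1 p_B2) with p_i = y_i·P.
This yields a degree-2 equation in X; solving on (0,1), X = 0.139.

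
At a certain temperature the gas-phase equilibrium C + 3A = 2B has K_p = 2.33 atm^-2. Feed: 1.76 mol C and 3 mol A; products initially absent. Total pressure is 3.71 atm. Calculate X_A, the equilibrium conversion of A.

X = 0.709

Take 3 mol A as basis and let X be its fractional conversion, so ξ = X.
At extent ξ: n_C = 1.76 − X; n_A = 3 − 3X; n_B = 2X.
Total moles n_T = 4.76 − 2X.
Mole fractions y_i = n_i/n_T; K_p = p_B^2 / (p_C p_A^3) with p_i = y_i·P.
Substituting and setting equal to 2.33 atm^-2 gives a polynomial in X; the root in (0,1) is X = 0.709.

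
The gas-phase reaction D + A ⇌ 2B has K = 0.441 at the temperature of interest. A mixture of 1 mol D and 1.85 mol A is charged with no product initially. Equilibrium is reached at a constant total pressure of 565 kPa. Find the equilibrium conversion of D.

Basis: 1 mol D initially; let X = conversion of D. Extent ξ = X.
Mole table: n_D = 1 − X; n_A = 1.85 − X; n_B = 2X.
Since Δν = 0, n_T = 2.85 throughout.
y_i = n_i/n_T, p_i = y_i·P. K = p_B^2 / (p_D p_A).
Setting this equal to 0.441 and taking the physical root (0 < X < 1) gives X = 0.334.

X = 0.334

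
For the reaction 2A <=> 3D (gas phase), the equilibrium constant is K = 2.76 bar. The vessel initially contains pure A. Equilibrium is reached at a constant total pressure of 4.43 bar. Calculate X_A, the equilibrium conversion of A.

X = 0.421

Let X = conversion of A (basis 1 mol A); extent of reaction ξ = 0.5X.
Moles: n_A = 1 − X; n_D = 1.5X.
Total moles n_T = 1 + 0.5X.
y_i = n_i/n_T, p_i = y_i·P. K = p_D^3 / (p_A^2).
This yields a degree-3 equation in X; solving on (0,1), X = 0.421.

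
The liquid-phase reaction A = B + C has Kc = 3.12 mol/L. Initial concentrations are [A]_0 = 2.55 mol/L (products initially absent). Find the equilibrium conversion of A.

Let X = conversion of A; extent ξ = 2.55·X mol/L.
Concentrations: [A] = 2.55 − 2.55X; [B] = 2.55X; [C] = 2.55X.
Kc = [B] [C] / ([A]).
This equals 3.12 at X = 0.652 (the root in 0 < X < 1).

X = 0.652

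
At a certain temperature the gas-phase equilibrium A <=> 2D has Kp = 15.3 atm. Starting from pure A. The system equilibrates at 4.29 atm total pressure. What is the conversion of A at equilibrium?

X = 0.687

Take 1 mol A as basis and let X be its fractional conversion, so ξ = X.
Moles: n_A = 1 − X; n_D = 2X.
n_T = Σnᵢ = 1 + X.
y_i = n_i/n_T, p_i = y_i·P. Kp = p_D^2 / (p_A).
This yields a degree-2 equation in X; solving on (0,1), X = 0.687.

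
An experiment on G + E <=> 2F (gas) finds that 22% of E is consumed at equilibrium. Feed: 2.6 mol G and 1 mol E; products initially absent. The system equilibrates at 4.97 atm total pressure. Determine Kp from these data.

Kp = 0.104

Let X = conversion of E (basis 1 mol E); extent of reaction ξ = X.
Moles: n_G = 2.6 − X; n_E = 1 − X; n_F = 2X.
Total moles n_T = 3.6 (Δν = 0, constant).
At X = 0.22: n_G = 2.38, n_E = 0.78, n_F = 0.44, n_T = 3.6.
p_i = (n_i/n_T)·P. Kp = p_F^2 / (p_G p_E) = 0.104.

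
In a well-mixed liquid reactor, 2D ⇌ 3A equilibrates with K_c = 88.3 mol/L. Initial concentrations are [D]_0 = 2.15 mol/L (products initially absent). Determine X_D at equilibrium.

X = 0.796

Let X = conversion of D; extent ξ = 2.15X/2 mol/L.
Concentrations: [D] = 2.15 − 2.15X; [A] = 3.22X.
K_c = [A]^3 / ([D]^2).
Setting equal to 88.3 and solving for X on (0,1) gives X = 0.796.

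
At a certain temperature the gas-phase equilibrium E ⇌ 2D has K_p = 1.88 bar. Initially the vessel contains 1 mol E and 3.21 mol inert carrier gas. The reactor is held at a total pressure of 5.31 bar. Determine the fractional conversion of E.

Let X = conversion of E (basis 1 mol E); extent of reaction ξ = X.
Moles: n_E = 1 − X; n_D = 2X; n_I = 3.21 (inert).
n_T = Σnᵢ = 4.21 + X.
Mole fractions y_i = n_i/n_T; K_p = p_D^2 / (p_E) with p_i = y_i·P.
Setting this equal to 1.88 bar and taking the physical root (0 < X < 1) gives X = 0.469.

X = 0.469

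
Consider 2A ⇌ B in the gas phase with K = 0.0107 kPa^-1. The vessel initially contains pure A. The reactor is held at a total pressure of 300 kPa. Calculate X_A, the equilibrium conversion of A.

Basis: 1 mol A initially; let X = conversion of A. Extent ξ = 0.5X.
At extent ξ: n_A = 1 − X; n_B = 0.5X.
n_T = Σnᵢ = 1 − 0.5X.
Mole fractions y_i = n_i/n_T; K = p_B / (p_A^2) with p_i = y_i·P.
This yields a degree-2 equation in X; solving on (0,1), X = 0.731.

X = 0.731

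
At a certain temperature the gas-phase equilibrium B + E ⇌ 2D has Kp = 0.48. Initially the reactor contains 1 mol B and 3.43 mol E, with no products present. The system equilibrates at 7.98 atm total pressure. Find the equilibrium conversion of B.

Basis: 1 mol B initially; let X = conversion of B. Extent ξ = X.
Moles: n_B = 1 − X; n_E = 3.43 − X; n_D = 2X.
Total moles n_T = 4.43 (Δν = 0, constant).
y_i = n_i/n_T, p_i = y_i·P. Kp = p_D^2 / (p_B p_E).
This yields a degree-2 equation in X; solving on (0,1), X = 0.446.

X = 0.446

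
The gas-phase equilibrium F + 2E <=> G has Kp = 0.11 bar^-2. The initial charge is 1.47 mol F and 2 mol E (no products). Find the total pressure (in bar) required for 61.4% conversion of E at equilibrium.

P = 7.42 bar

Let X = conversion of E (basis 2 mol E); extent of reaction ξ = X.
Moles: n_F = 1.47 − X; n_E = 2 − 2X; n_G = X.
Total moles n_T = 3.47 − 2X.
Kp = p_G / (p_F p_E^2) with p_i = (n_i/n_T)·P.
At X = 0.614: the mole-fraction product g(X) = Π y_i^ν_i = 6.05. Since Kp = g(X)·P^{-2}, P = (g/Kp)^(1/2) = (6.05/0.11)^(1/2) = 7.42 bar.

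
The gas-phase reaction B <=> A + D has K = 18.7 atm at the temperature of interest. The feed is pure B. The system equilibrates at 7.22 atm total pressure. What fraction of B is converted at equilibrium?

Take 1 mol B as basis and let X be its fractional conversion, so ξ = X.
At extent ξ: n_B = 1 − X; n_A = X; n_D = X.
Summing: n_T = 1 + X.
y_i = n_i/n_T, p_i = y_i·P. K = p_A p_D / (p_B).
Setting this equal to 18.7 atm and taking the physical root (0 < X < 1) gives X = 0.849.

X = 0.849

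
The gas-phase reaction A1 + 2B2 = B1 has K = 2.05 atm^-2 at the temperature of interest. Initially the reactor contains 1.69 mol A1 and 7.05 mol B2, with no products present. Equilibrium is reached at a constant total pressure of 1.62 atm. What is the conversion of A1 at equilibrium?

X = 0.741

Take 1.69 mol A1 as basis and let X be its fractional conversion, so ξ = 1.69X.
Species balance: n_A1 = 1.69 − 1.69X; n_B2 = 7.05 − 3.38X; n_B1 = 1.69X.
Summing: n_T = 8.74 − 3.38X.
With p_i = (n_i/n_T)P, K = p_B1 / (p_A1 p_B2^2).
Substituting and setting equal to 2.05 atm^-2 gives a polynomial in X; the root in (0,1) is X = 0.741.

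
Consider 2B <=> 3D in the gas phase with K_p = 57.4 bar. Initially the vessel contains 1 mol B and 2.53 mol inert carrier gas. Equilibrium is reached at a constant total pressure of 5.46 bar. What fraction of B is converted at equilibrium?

Basis: 1 mol B initially; let X = conversion of B. Extent ξ = 0.5X.
Moles: n_B = 1 − X; n_D = 1.5X; n_I = 2.53 (inert).
n_T = Σnᵢ = 3.53 + 0.5X.
y_i = n_i/n_T, p_i = y_i·P. K_p = p_D^3 / (p_B^2).
Substituting and setting equal to 57.4 bar gives a polynomial in X; the root in (0,1) is X = 0.797.

X = 0.797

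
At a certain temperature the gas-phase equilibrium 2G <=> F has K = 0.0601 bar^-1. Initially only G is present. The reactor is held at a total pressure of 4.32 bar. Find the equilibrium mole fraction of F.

y_F = 0.176

Take 1 mol G as basis and let X be its fractional conversion, so ξ = 0.5X.
At extent ξ: n_G = 1 − X; n_F = 0.5X.
Summing: n_T = 1 − 0.5X.
With p_i = (n_i/n_T)P, K = p_F / (p_G^2).
Equating to 0.0601 bar^-1 and solving on 0 < X < 1: X = 0.300.
Then n_F = 0.15, n_T = 0.85, so y_F = 0.176.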